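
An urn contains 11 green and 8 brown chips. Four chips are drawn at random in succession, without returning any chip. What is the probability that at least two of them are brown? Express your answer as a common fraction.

Sum the hypergeometric tail for j = 2,…,4 brown chips.
Favorable = C(8,2)·C(11,2) + C(8,3)·C(11,1) + C(8,4)·C(11,0) = 2226; total = C(19,4) = 3876.
P = 2226/3876 = 371/646 ≈ 0.5743.

371/646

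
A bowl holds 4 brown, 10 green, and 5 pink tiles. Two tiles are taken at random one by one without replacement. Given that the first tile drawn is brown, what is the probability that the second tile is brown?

After removing 1 brown, the bowl has 3 brown out of 18 remaining.
P(second is brown | given) = 3/18 = 1/6 ≈ 0.1667.

1/6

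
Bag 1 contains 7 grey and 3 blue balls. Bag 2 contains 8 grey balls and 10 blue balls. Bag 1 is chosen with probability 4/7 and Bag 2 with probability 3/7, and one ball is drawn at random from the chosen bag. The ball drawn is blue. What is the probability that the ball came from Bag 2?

25/43

P(blue | Bag 1) = 3/10; P(blue | Bag 2) = 5/9.
P(blue) = 4/7·3/10 + 3/7·5/9 = 43/105.
By Bayes' rule, P(Bag 2 | blue) = 5/21 / 43/105 = 25/43 ≈ 0.5814.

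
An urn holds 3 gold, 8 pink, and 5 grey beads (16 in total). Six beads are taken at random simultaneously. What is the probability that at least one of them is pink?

285/286

Use the complement: P(at least one pink) = 1 − P(no pink).
P(none) = C(8,6)/C(16,6) = 28/8008.
So P = 1 − 28/8008 = 285/286 ≈ 0.9965.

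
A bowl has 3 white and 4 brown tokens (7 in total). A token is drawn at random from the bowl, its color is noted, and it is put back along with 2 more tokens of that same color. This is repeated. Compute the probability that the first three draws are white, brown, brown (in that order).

8/77

Track the composition after each reinforcement of +2.
P = (3/7) · (4/9) · (6/11) = 8/77 ≈ 0.1039.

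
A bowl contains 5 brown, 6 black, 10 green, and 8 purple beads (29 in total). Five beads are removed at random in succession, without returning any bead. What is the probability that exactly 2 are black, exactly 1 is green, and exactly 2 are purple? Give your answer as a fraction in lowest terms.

Unordered draws without replacement: count favorable combinations over C(29,5).
Favorable = C(5,0) · C(6,2) · C(10,1) · C(8,2) = 4200; total = C(29,5) = 118755.
P = 4200/118755 = 40/1131 ≈ 0.0354.

40/1131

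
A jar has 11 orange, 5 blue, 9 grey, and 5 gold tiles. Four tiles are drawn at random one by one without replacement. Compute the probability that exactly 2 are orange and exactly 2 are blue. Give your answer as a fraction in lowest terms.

110/5481

Unordered draws without replacement: count favorable combinations over C(30,4).
Favorable = C(11,2) · C(5,2) · C(9,0) · C(5,0) = 550; total = C(30,4) = 27405.
P = 550/27405 = 110/5481 ≈ 0.0201.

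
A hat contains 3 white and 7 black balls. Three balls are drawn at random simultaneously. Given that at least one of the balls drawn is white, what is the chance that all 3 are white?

P(all 3 white) = C(3,3)/C(10,3) = 1/120; P(at least one white) = 1 − C(7,3)/C(10,3) = 17/24.
Since 'all 3 white' ⊆ 'at least one white', P(all 3 | at least one) = 1/120 / 17/24 = 1/85 ≈ 0.0118.

1/85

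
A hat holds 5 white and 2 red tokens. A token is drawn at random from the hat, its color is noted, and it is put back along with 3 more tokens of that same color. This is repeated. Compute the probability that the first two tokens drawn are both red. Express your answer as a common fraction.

1/7

After a red draw the hat holds 5 red out of 10.
P = (2/7)·(5/10) = 1/7 ≈ 0.1429.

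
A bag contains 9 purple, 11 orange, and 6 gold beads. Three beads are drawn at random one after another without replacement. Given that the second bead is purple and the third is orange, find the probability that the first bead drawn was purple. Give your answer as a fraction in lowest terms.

1/3

P(first=purple and the second bead is purple and the third is orange) = (9/26)·(8/25)·(11/24) = 33/650.
P(E) = Σ over first color = 33/650 + 33/520 + 99/2600 = 99/650.
By Bayes, P(first=purple | E) = 33/650 / 99/650 = 1/3 ≈ 0.3333.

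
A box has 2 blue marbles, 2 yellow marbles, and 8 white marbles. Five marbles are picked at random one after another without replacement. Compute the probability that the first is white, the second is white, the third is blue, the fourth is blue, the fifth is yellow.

Multiply the conditional probability of each draw in order, without replacement, so each draw removes one from its color and from the total.
P = (8/12) · (7/11) · (2/10) · (1/9) · (2/8) = 7/2970 ≈ 0.0024.

7/2970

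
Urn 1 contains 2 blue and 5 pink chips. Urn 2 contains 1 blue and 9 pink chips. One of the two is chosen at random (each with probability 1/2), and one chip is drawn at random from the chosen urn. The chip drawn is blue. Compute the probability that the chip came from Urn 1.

20/27

P(blue | Urn 1) = 2/7; P(blue | Urn 2) = 1/10.
P(blue) = 1/2·2/7 + 1/2·1/10 = 27/140.
By Bayes' rule, P(Urn 1 | blue) = 1/7 / 27/140 = 20/27 ≈ 0.7407.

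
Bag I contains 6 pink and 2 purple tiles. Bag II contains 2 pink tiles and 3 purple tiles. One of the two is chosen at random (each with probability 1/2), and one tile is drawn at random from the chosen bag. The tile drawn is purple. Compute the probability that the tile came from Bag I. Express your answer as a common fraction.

P(purple | Bag I) = 1/4; P(purple | Bag II) = 3/5.
P(purple) = 1/2·1/4 + 1/2·3/5 = 17/40.
By Bayes' rule, P(Bag I | purple) = 1/8 / 17/40 = 5/17 ≈ 0.2941.

5/17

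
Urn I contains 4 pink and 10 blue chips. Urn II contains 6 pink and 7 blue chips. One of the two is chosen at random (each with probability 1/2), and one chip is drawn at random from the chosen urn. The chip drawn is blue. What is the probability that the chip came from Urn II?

P(blue | Urn I) = 5/7; P(blue | Urn II) = 7/13.
P(blue) = 1/2·5/7 + 1/2·7/13 = 57/91.
By Bayes' rule, P(Urn II | blue) = 7/26 / 57/91 = 49/114 ≈ 0.4298.

49/114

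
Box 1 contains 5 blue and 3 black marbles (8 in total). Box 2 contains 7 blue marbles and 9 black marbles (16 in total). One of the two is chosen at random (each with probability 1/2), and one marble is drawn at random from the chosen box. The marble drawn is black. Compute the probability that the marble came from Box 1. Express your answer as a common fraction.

P(black | Box 1) = 3/8; P(black | Box 2) = 9/16.
P(black) = 1/2·3/8 + 1/2·9/16 = 15/32.
By Bayes' rule, P(Box 1 | black) = 3/16 / 15/32 = 2/5 ≈ 0.4000.

2/5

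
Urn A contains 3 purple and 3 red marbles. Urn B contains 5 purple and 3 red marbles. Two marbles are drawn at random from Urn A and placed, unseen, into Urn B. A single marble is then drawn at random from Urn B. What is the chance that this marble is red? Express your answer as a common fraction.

2/5

Condition on how many of the transferred marbles are red (from Urn A: 3 red of 6; then Urn B has 10 total).
  0 red: C(3,0)C(3,2)/C(6,2) = 1/5; then P = 3/10
  1 red: C(3,1)C(3,1)/C(6,2) = 3/5; then P = 4/10
  2 red: C(3,2)C(3,0)/C(6,2) = 1/5; then P = 5/10
P(red from Urn B) = 2/5 ≈ 0.4000.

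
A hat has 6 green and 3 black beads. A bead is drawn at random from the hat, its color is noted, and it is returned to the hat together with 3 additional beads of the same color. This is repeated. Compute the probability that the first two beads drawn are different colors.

Either green then black, or black then green; after the first draw the total is 12.
P = (6/9)·(3/12) + (3/9)·(6/12) = 1/3 ≈ 0.3333.

1/3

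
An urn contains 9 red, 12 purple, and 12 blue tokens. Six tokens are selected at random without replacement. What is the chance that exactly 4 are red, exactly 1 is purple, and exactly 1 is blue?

162/9889

Unordered draws without replacement: count favorable combinations over C(33,6).
Favorable = C(9,4) · C(12,1) · C(12,1) = 18144; total = C(33,6) = 1107568.
P = 18144/1107568 = 162/9889 ≈ 0.0164.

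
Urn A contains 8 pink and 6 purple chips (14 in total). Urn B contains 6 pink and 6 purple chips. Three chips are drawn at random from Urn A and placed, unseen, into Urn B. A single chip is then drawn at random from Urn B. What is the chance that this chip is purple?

17/35

Condition on how many of the transferred chips are purple (from Urn A: 6 purple of 14; then Urn B has 15 total).
  0 purple: C(6,0)C(8,3)/C(14,3) = 2/13; then P = 6/15
  1 purple: C(6,1)C(8,2)/C(14,3) = 6/13; then P = 7/15
  2 purple: C(6,2)C(8,1)/C(14,3) = 30/91; then P = 8/15
  3 purple: C(6,3)C(8,0)/C(14,3) = 5/91; then P = 9/15
P(purple from Urn B) = 17/35 ≈ 0.4857.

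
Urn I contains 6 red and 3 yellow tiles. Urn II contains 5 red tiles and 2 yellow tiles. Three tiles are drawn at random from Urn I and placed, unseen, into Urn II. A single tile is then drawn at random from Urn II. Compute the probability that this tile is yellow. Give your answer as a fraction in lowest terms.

Condition on how many of the transferred tiles are yellow (from Urn I: 3 yellow of 9; then Urn II has 10 total).
  0 yellow: C(3,0)C(6,3)/C(9,3) = 5/21; then P = 2/10
  1 yellow: C(3,1)C(6,2)/C(9,3) = 15/28; then P = 3/10
  2 yellow: C(3,2)C(6,1)/C(9,3) = 3/14; then P = 4/10
  3 yellow: C(3,3)C(6,0)/C(9,3) = 1/84; then P = 5/10
P(yellow from Urn II) = 3/10 ≈ 0.3000.

3/10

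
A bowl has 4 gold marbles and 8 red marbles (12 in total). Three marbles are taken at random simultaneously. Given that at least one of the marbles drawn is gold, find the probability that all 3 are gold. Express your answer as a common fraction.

P(all 3 gold) = C(4,3)/C(12,3) = 1/55; P(at least one gold) = 1 − C(8,3)/C(12,3) = 41/55.
Since 'all 3 gold' ⊆ 'at least one gold', P(all 3 | at least one) = 1/55 / 41/55 = 1/41 ≈ 0.0244.

1/41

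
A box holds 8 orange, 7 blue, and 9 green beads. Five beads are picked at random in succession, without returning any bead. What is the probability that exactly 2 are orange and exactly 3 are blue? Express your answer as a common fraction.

35/1518

Unordered draws without replacement: count favorable combinations over C(24,5).
Favorable = C(8,2) · C(7,3) · C(9,0) = 980; total = C(24,5) = 42504.
P = 980/42504 = 35/1518 ≈ 0.0231.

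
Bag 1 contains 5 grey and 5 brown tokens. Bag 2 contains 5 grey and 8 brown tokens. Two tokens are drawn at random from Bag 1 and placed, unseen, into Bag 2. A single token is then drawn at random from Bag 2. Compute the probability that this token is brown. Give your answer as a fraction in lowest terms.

3/5

Condition on how many of the transferred tokens are brown (from Bag 1: 5 brown of 10; then Bag 2 has 15 total).
  0 brown: C(5,0)C(5,2)/C(10,2) = 2/9; then P = 8/15
  1 brown: C(5,1)C(5,1)/C(10,2) = 5/9; then P = 9/15
  2 brown: C(5,2)C(5,0)/C(10,2) = 2/9; then P = 10/15
P(brown from Bag 2) = 3/5 ≈ 0.6000.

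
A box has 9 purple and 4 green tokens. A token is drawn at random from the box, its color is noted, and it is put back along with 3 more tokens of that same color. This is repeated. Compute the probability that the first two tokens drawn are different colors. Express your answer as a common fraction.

9/26

Either green then purple, or purple then green; after the first draw the total is 16.
P = (4/13)·(9/16) + (9/13)·(4/16) = 9/26 ≈ 0.3462.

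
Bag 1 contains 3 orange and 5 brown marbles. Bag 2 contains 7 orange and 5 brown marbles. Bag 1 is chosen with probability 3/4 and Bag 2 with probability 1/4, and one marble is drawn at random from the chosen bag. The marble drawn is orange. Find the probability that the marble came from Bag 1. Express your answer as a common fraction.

P(orange | Bag 1) = 3/8; P(orange | Bag 2) = 7/12.
P(orange) = 3/4·3/8 + 1/4·7/12 = 41/96.
By Bayes' rule, P(Bag 1 | orange) = 9/32 / 41/96 = 27/41 ≈ 0.6585.

27/41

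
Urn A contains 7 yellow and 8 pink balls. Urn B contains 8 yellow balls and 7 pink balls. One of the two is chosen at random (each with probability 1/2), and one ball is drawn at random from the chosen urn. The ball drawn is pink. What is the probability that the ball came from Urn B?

P(pink | Urn A) = 8/15; P(pink | Urn B) = 7/15.
P(pink) = 1/2·8/15 + 1/2·7/15 = 1/2.
By Bayes' rule, P(Urn B | pink) = 7/30 / 1/2 = 7/15 ≈ 0.4667.

7/15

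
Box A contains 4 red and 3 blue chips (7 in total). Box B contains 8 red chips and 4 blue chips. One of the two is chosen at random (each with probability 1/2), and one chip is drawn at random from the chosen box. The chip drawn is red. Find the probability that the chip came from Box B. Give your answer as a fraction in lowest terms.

P(red | Box A) = 4/7; P(red | Box B) = 2/3.
P(red) = 1/2·4/7 + 1/2·2/3 = 13/21.
By Bayes' rule, P(Box B | red) = 1/3 / 13/21 = 7/13 ≈ 0.5385.

7/13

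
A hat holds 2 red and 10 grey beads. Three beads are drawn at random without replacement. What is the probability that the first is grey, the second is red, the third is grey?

3/22

Multiply the conditional probability of each draw in order, without replacement, so each draw removes one from its color and from the total.
P = (10/12) · (2/11) · (9/10) = 3/22 ≈ 0.1364.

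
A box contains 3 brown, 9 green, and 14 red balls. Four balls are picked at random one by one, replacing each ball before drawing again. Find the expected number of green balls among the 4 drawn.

By linearity of expectation, E[X] = Σ P(draw i is green); each independent draw has P(green) = 9/26.
E[X] = 4 · 9/26 = 18/13 ≈ 1.3846.

18/13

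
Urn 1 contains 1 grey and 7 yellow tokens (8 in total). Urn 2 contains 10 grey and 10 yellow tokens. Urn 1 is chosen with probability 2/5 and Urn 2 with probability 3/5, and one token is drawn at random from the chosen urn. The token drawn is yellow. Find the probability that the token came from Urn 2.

6/13

P(yellow | Urn 1) = 7/8; P(yellow | Urn 2) = 1/2.
P(yellow) = 2/5·7/8 + 3/5·1/2 = 13/20.
By Bayes' rule, P(Urn 2 | yellow) = 3/10 / 13/20 = 6/13 ≈ 0.4615.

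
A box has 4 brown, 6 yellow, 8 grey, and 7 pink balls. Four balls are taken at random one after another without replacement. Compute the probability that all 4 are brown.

Unordered draws without replacement: count favorable combinations over C(25,4).
Favorable = C(4,4) · C(6,0) · C(8,0) · C(7,0) = 1; total = C(25,4) = 12650.
P = 1/12650 = 1/12650 ≈ 0.0001.

1/12650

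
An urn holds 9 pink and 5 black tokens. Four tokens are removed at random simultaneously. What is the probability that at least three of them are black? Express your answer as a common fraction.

95/1001

Sum the hypergeometric tail for j = 3,…,4 black tokens.
Favorable = C(5,3)·C(9,1) + C(5,4)·C(9,0) = 95; total = C(14,4) = 1001.
P = 95/1001 = 95/1001 ≈ 0.0949.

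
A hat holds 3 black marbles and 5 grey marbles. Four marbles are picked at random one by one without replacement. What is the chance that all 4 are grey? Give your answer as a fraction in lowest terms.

1/14

Multiply the conditional probability of each draw in order, without replacement, so each draw removes one from its color and from the total.
P = (5/8) · (4/7) · (3/6) · (2/5) = 1/14 ≈ 0.0714.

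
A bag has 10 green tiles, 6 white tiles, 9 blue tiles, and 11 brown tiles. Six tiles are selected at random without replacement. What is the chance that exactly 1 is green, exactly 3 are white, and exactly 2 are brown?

125/22134

Unordered draws without replacement: count favorable combinations over C(36,6).
Favorable = C(10,1) · C(6,3) · C(9,0) · C(11,2) = 11000; total = C(36,6) = 1947792.
P = 11000/1947792 = 125/22134 ≈ 0.0056.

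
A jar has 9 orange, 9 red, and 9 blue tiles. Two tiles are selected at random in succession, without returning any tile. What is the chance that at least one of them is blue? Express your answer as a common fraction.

22/39

Use the complement: P(at least one blue) = 1 − P(no blue).
P(none) = C(18,2)/C(27,2) = 153/351.
So P = 1 − 153/351 = 22/39 ≈ 0.5641.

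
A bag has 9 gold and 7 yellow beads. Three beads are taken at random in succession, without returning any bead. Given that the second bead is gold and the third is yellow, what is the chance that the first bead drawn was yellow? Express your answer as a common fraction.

P(first=yellow and the second bead is gold and the third is yellow) = (7/16)·(9/15)·(6/14) = 9/80.
P(E) = Σ over first color = 3/20 + 9/80 = 21/80.
By Bayes, P(first=yellow | E) = 9/80 / 21/80 = 3/7 ≈ 0.4286.

3/7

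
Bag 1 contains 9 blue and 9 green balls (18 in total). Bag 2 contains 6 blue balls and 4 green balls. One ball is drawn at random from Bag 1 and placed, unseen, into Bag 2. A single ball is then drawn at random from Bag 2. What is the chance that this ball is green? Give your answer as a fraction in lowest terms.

9/22

Condition on how many of the transferred balls are green (from Bag 1: 9 green of 18; then Bag 2 has 11 total).
  0 green: C(9,0)C(9,1)/C(18,1) = 1/2; then P = 4/11
  1 green: C(9,1)C(9,0)/C(18,1) = 1/2; then P = 5/11
P(green from Bag 2) = 9/22 ≈ 0.4091.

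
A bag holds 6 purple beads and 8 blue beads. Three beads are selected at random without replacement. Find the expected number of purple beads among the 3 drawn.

9/7

By linearity of expectation, E[X] = Σ P(draw i is purple); by symmetry each draw (even without replacement) has P(purple) = 6/14.
E[X] = 3 · 6/14 = 9/7 ≈ 1.2857.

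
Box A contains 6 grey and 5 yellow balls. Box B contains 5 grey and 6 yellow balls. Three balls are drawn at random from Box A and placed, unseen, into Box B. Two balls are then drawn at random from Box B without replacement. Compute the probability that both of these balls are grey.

Condition on how many of the transferred balls are grey (from Box A: 6 grey of 11; then Box B has 14 total).
  0 grey: C(6,0)C(5,3)/C(11,3) = 2/33; then P = C(5,2)/C(14,2) = 10/91
  1 grey: C(6,1)C(5,2)/C(11,3) = 4/11; then P = C(6,2)/C(14,2) = 15/91
  2 grey: C(6,2)C(5,1)/C(11,3) = 5/11; then P = C(7,2)/C(14,2) = 3/13
  3 grey: C(6,3)C(5,0)/C(11,3) = 4/33; then P = C(8,2)/C(14,2) = 4/13
P(both grey) = 19/91 ≈ 0.2088.

19/91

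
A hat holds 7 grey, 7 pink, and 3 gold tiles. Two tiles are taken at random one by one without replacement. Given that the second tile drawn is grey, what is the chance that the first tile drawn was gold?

P(first=gold and the second tile drawn is grey) = (3/17)·(7/16) = 21/272.
P(the second tile drawn is grey) = Σ over first color = 21/136 + 49/272 + 21/272 = 7/17.
By Bayes, P(first=gold | the second tile drawn is grey) = 21/272 / 7/17 = 3/16 ≈ 0.1875.

3/16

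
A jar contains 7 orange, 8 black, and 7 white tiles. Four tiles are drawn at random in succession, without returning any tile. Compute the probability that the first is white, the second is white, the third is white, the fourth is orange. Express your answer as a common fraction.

Multiply the conditional probability of each draw in order, without replacement, so each draw removes one from its color and from the total.
P = (7/22) · (6/21) · (5/20) · (7/19) = 7/836 ≈ 0.0084.

7/836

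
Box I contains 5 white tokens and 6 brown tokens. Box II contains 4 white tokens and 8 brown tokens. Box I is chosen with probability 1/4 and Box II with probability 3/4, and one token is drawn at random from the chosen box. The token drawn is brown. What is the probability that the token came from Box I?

3/14

P(brown | Box I) = 6/11; P(brown | Box II) = 2/3.
P(brown) = 1/4·6/11 + 3/4·2/3 = 7/11.
By Bayes' rule, P(Box I | brown) = 3/22 / 7/11 = 3/14 ≈ 0.2143.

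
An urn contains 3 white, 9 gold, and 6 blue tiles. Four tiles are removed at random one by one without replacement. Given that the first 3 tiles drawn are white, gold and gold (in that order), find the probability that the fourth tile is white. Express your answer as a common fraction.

2/15

After removing 1 white, 2 gold, the urn has 2 white out of 15 remaining.
P(fourth is white | given) = 2/15 ≈ 0.1333.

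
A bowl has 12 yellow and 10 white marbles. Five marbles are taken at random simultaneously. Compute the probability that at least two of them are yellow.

Sum the hypergeometric tail for j = 2,…,5 yellow marbles.
Favorable = C(12,2)·C(10,3) + C(12,3)·C(10,2) + C(12,4)·C(10,1) + C(12,5)·C(10,0) = 23562; total = C(22,5) = 26334.
P = 23562/26334 = 17/19 ≈ 0.8947.

17/19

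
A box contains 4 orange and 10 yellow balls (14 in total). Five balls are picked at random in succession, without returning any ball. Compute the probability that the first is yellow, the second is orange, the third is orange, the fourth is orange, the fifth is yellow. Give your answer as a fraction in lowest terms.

9/1001

Multiply the conditional probability of each draw in order, without replacement, so each draw removes one from its color and from the total.
P = (10/14) · (4/13) · (3/12) · (2/11) · (9/10) = 9/1001 ≈ 0.0090.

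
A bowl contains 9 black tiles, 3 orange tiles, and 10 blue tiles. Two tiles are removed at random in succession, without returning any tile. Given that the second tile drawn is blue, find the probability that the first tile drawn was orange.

P(first=orange and the second tile drawn is blue) = (3/22)·(10/21) = 5/77.
P(the second tile drawn is blue) = Σ over first color = 15/77 + 5/77 + 15/77 = 5/11.
By Bayes, P(first=orange | the second tile drawn is blue) = 5/77 / 5/11 = 1/7 ≈ 0.1429.

1/7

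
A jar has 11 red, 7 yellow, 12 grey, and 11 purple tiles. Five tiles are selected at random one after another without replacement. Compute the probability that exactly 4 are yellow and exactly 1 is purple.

385/749398

Unordered draws without replacement: count favorable combinations over C(41,5).
Favorable = C(11,0) · C(7,4) · C(12,0) · C(11,1) = 385; total = C(41,5) = 749398.
P = 385/749398 = 385/749398 ≈ 0.0005.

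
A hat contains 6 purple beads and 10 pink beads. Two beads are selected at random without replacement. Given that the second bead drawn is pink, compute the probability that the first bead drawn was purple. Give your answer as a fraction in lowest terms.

2/5

P(first=purple and the second bead drawn is pink) = (6/16)·(10/15) = 1/4.
P(the second bead drawn is pink) = Σ over first color = 1/4 + 3/8 = 5/8.
By Bayes, P(first=purple | the second bead drawn is pink) = 1/4 / 5/8 = 2/5 ≈ 0.4000.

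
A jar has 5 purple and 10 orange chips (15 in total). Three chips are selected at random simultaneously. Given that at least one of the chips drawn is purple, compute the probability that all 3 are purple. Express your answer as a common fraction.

P(all 3 purple) = C(5,3)/C(15,3) = 2/91; P(at least one purple) = 1 − C(10,3)/C(15,3) = 67/91.
Since 'all 3 purple' ⊆ 'at least one purple', P(all 3 | at least one) = 2/91 / 67/91 = 2/67 ≈ 0.0299.

2/67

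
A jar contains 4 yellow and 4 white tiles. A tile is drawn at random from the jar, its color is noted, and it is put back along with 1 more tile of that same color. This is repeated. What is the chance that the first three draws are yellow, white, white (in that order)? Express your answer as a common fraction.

Track the composition after each reinforcement of +1.
P = (4/8) · (4/9) · (5/10) = 1/9 ≈ 0.1111.

1/9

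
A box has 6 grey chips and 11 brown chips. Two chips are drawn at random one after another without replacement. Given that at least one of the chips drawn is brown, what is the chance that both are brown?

5/11

P(both brown) = C(11,2)/C(17,2) = 55/136; P(at least one brown) = 1 − C(6,2)/C(17,2) = 121/136.
Since 'both brown' ⊆ 'at least one brown', P(both | at least one) = 55/136 / 121/136 = 5/11 ≈ 0.4545.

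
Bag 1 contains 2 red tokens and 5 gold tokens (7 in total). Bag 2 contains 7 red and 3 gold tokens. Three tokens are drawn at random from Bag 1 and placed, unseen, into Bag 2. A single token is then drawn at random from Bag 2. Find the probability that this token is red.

55/91

Condition on how many of the transferred tokens are red (from Bag 1: 2 red of 7; then Bag 2 has 13 total).
  0 red: C(2,0)C(5,3)/C(7,3) = 2/7; then P = 7/13
  1 red: C(2,1)C(5,2)/C(7,3) = 4/7; then P = 8/13
  2 red: C(2,2)C(5,1)/C(7,3) = 1/7; then P = 9/13
P(red from Bag 2) = 55/91 ≈ 0.6044.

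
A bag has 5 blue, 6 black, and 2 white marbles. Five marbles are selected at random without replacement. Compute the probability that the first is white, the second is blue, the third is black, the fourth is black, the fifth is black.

10/1287

Multiply the conditional probability of each draw in order, without replacement, so each draw removes one from its color and from the total.
P = (2/13) · (5/12) · (6/11) · (5/10) · (4/9) = 10/1287 ≈ 0.0078.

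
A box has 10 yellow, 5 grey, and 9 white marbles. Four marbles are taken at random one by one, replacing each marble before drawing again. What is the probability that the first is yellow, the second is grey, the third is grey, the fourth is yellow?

625/82944

Multiply the conditional probability of each draw in order, with replacement (the composition resets each draw).
P = (10/24) · (5/24) · (5/24) · (10/24) = 625/82944 ≈ 0.0075.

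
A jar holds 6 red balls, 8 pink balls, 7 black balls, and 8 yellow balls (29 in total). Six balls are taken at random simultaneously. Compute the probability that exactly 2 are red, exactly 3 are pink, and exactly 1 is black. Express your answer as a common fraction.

Unordered draws without replacement: count favorable combinations over C(29,6).
Favorable = C(6,2) · C(8,3) · C(7,1) · C(8,0) = 5880; total = C(29,6) = 475020.
P = 5880/475020 = 14/1131 ≈ 0.0124.

14/1131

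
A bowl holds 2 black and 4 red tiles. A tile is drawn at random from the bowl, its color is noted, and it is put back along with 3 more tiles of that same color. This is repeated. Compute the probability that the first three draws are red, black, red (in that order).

Track the composition after each reinforcement of +3.
P = (4/6) · (2/9) · (7/12) = 7/81 ≈ 0.0864.

7/81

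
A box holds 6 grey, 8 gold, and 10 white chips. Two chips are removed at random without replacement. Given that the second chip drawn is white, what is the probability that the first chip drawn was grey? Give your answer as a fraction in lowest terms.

6/23

P(first=grey and the second chip drawn is white) = (6/24)·(10/23) = 5/46.
P(the second chip drawn is white) = Σ over first color = 5/46 + 10/69 + 15/92 = 5/12.
By Bayes, P(first=grey | the second chip drawn is white) = 5/46 / 5/12 = 6/23 ≈ 0.2609.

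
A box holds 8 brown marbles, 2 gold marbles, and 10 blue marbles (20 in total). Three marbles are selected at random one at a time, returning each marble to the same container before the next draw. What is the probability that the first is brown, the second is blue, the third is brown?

Multiply the conditional probability of each draw in order, with replacement (the composition resets each draw).
P = (8/20) · (10/20) · (8/20) = 2/25 ≈ 0.0800.

2/25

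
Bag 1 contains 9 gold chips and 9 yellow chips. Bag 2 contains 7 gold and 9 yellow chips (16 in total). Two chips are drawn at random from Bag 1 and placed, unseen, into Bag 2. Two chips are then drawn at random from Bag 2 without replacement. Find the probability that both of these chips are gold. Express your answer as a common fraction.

160/867

Condition on how many of the transferred chips are gold (from Bag 1: 9 gold of 18; then Bag 2 has 18 total).
  0 gold: C(9,0)C(9,2)/C(18,2) = 4/17; then P = C(7,2)/C(18,2) = 7/51
  1 gold: C(9,1)C(9,1)/C(18,2) = 9/17; then P = C(8,2)/C(18,2) = 28/153
  2 gold: C(9,2)C(9,0)/C(18,2) = 4/17; then P = C(9,2)/C(18,2) = 4/17
P(both gold) = 160/867 ≈ 0.1845.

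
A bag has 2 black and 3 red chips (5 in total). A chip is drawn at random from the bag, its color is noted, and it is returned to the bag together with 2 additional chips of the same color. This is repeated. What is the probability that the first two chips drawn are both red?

After a red draw the bag holds 5 red out of 7.
P = (3/5)·(5/7) = 3/7 ≈ 0.4286.

3/7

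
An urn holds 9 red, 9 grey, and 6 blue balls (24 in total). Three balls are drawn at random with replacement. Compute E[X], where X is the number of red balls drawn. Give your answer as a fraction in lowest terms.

9/8

By linearity of expectation, E[X] = Σ P(draw i is red); each independent draw has P(red) = 9/24.
E[X] = 3 · 9/24 = 9/8 ≈ 1.1250.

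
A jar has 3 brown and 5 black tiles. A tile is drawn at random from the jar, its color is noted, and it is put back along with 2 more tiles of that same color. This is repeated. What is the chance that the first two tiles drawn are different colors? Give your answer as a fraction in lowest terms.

Either black then brown, or brown then black; after the first draw the total is 10.
P = (5/8)·(3/10) + (3/8)·(5/10) = 3/8 ≈ 0.3750.

3/8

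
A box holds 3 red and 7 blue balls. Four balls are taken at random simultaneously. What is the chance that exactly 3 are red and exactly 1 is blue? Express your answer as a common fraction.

1/30

Unordered draws without replacement: count favorable combinations over C(10,4).
Favorable = C(3,3) · C(7,1) = 7; total = C(10,4) = 210.
P = 7/210 = 1/30 ≈ 0.0333.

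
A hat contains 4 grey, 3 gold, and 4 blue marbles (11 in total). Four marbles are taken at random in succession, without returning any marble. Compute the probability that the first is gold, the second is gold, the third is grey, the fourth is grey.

Multiply the conditional probability of each draw in order, without replacement, so each draw removes one from its color and from the total.
P = (3/11) · (2/10) · (4/9) · (3/8) = 1/110 ≈ 0.0091.

1/110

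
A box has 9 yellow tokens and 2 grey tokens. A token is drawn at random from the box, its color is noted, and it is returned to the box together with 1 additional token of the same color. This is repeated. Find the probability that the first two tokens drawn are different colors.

3/11

Either yellow then grey, or grey then yellow; after the first draw the total is 12.
P = (9/11)·(2/12) + (2/11)·(9/12) = 3/11 ≈ 0.2727.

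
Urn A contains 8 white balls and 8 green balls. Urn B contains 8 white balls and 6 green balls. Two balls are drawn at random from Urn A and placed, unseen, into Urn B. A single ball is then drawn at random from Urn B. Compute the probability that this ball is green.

Condition on how many of the transferred balls are green (from Urn A: 8 green of 16; then Urn B has 16 total).
  0 green: C(8,0)C(8,2)/C(16,2) = 7/30; then P = 6/16
  1 green: C(8,1)C(8,1)/C(16,2) = 8/15; then P = 7/16
  2 green: C(8,2)C(8,0)/C(16,2) = 7/30; then P = 8/16
P(green from Urn B) = 7/16 ≈ 0.4375.

7/16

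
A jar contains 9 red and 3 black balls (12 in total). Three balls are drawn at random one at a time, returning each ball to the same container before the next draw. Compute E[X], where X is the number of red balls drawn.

9/4

By linearity of expectation, E[X] = Σ P(draw i is red); each independent draw has P(red) = 9/12.
E[X] = 3 · 9/12 = 9/4 ≈ 2.2500.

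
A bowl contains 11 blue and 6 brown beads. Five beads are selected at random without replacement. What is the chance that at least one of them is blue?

Use the complement: P(at least one blue) = 1 − P(no blue).
P(none) = C(6,5)/C(17,5) = 6/6188.
So P = 1 − 6/6188 = 3091/3094 ≈ 0.9990.

3091/3094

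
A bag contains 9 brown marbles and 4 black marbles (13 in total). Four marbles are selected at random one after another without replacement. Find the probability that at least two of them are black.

23/65

Sum the hypergeometric tail for j = 2,…,4 black marbles.
Favorable = C(4,2)·C(9,2) + C(4,3)·C(9,1) + C(4,4)·C(9,0) = 253; total = C(13,4) = 715.
P = 253/715 = 23/65 ≈ 0.3538.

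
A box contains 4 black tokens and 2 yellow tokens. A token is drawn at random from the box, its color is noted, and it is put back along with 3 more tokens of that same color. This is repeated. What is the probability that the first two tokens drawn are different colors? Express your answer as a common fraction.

8/27

Either black then yellow, or yellow then black; after the first draw the total is 9.
P = (4/6)·(2/9) + (2/6)·(4/9) = 8/27 ≈ 0.2963.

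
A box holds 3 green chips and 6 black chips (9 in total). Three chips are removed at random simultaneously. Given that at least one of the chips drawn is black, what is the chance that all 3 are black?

P(all 3 black) = C(6,3)/C(9,3) = 5/21; P(at least one black) = 1 − C(3,3)/C(9,3) = 83/84.
Since 'all 3 black' ⊆ 'at least one black', P(all 3 | at least one) = 5/21 / 83/84 = 20/83 ≈ 0.2410.

20/83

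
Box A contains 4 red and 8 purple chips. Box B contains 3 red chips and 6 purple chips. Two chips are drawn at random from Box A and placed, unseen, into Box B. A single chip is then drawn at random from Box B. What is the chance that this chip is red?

1/3

Condition on how many of the transferred chips are red (from Box A: 4 red of 12; then Box B has 11 total).
  0 red: C(4,0)C(8,2)/C(12,2) = 14/33; then P = 3/11
  1 red: C(4,1)C(8,1)/C(12,2) = 16/33; then P = 4/11
  2 red: C(4,2)C(8,0)/C(12,2) = 1/11; then P = 5/11
P(red from Box B) = 1/3 ≈ 0.3333.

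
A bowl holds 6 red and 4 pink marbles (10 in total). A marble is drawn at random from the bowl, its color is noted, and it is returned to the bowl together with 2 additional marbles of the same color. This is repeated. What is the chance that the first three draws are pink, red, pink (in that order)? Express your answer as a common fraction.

3/35

Track the composition after each reinforcement of +2.
P = (4/10) · (6/12) · (6/14) = 3/35 ≈ 0.0857.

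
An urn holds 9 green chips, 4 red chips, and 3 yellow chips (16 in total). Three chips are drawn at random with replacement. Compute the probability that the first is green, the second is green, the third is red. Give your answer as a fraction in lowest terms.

Multiply the conditional probability of each draw in order, with replacement (the composition resets each draw).
P = (9/16) · (9/16) · (4/16) = 81/1024 ≈ 0.0791.

81/1024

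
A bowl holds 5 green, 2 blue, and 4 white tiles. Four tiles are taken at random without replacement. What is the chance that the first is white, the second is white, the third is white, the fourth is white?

Multiply the conditional probability of each draw in order, without replacement, so each draw removes one from its color and from the total.
P = (4/11) · (3/10) · (2/9) · (1/8) = 1/330 ≈ 0.0030.

1/330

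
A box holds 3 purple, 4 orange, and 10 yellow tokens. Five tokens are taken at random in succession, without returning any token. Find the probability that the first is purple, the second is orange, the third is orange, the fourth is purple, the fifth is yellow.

Multiply the conditional probability of each draw in order, without replacement, so each draw removes one from its color and from the total.
P = (3/17) · (4/16) · (3/15) · (2/14) · (10/13) = 3/3094 ≈ 0.0010.

3/3094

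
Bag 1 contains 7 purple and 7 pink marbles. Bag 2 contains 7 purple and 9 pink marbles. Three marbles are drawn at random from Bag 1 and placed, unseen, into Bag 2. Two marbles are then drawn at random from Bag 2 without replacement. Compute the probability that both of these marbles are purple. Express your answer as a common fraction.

Condition on how many of the transferred marbles are purple (from Bag 1: 7 purple of 14; then Bag 2 has 19 total).
  0 purple: C(7,0)C(7,3)/C(14,3) = 5/52; then P = C(7,2)/C(19,2) = 7/57
  1 purple: C(7,1)C(7,2)/C(14,3) = 21/52; then P = C(8,2)/C(19,2) = 28/171
  2 purple: C(7,2)C(7,1)/C(14,3) = 21/52; then P = C(9,2)/C(19,2) = 4/19
  3 purple: C(7,3)C(7,0)/C(14,3) = 5/52; then P = C(10,2)/C(19,2) = 5/19
P(both purple) = 93/494 ≈ 0.1883.

93/494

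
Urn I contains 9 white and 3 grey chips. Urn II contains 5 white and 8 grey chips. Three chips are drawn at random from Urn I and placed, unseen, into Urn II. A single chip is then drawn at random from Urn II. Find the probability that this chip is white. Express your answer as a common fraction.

Condition on how many of the transferred chips are white (from Urn I: 9 white of 12; then Urn II has 16 total).
  0 white: C(9,0)C(3,3)/C(12,3) = 1/220; then P = 5/16
  1 white: C(9,1)C(3,2)/C(12,3) = 27/220; then P = 6/16
  2 white: C(9,2)C(3,1)/C(12,3) = 27/55; then P = 7/16
  3 white: C(9,3)C(3,0)/C(12,3) = 21/55; then P = 8/16
P(white from Urn II) = 29/64 ≈ 0.4531.

29/64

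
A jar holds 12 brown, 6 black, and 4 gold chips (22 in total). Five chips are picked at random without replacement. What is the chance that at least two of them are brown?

17/19

Sum the hypergeometric tail for j = 2,…,5 brown chips.
Favorable = C(12,2)·C(10,3) + C(12,3)·C(10,2) + C(12,4)·C(10,1) + C(12,5)·C(10,0) = 23562; total = C(22,5) = 26334.
P = 23562/26334 = 17/19 ≈ 0.8947.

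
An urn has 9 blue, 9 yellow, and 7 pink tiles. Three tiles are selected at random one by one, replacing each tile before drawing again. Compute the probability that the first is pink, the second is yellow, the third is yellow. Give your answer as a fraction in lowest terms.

Multiply the conditional probability of each draw in order, with replacement (the composition resets each draw).
P = (7/25) · (9/25) · (9/25) = 567/15625 ≈ 0.0363.

567/15625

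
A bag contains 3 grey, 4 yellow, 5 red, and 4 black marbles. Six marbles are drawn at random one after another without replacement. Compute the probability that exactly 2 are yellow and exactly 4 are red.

Unordered draws without replacement: count favorable combinations over C(16,6).
Favorable = C(3,0) · C(4,2) · C(5,4) · C(4,0) = 30; total = C(16,6) = 8008.
P = 30/8008 = 15/4004 ≈ 0.0037.

15/4004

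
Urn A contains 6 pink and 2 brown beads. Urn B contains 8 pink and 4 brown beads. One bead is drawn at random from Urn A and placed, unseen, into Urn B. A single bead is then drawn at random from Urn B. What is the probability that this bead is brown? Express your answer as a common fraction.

Condition on how many of the transferred beads are brown (from Urn A: 2 brown of 8; then Urn B has 13 total).
  0 brown: C(2,0)C(6,1)/C(8,1) = 3/4; then P = 4/13
  1 brown: C(2,1)C(6,0)/C(8,1) = 1/4; then P = 5/13
P(brown from Urn B) = 17/52 ≈ 0.3269.

17/52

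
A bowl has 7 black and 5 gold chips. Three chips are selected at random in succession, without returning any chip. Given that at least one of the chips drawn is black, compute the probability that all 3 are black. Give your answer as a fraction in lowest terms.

1/6

P(all 3 black) = C(7,3)/C(12,3) = 7/44; P(at least one black) = 1 − C(5,3)/C(12,3) = 21/22.
Since 'all 3 black' ⊆ 'at least one black', P(all 3 | at least one) = 7/44 / 21/22 = 1/6 ≈ 0.1667.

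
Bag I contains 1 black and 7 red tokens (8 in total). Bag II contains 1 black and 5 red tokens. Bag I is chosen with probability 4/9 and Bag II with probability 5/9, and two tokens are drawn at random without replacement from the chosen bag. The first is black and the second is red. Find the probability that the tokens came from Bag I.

3/8

P(E | Bag I) = 1/8; P(E | Bag II) = 1/6.
P(E) = 4/9·1/8 + 5/9·1/6 = 4/27.
By Bayes' rule, P(Bag I | E) = 1/18 / 4/27 = 3/8 ≈ 0.3750.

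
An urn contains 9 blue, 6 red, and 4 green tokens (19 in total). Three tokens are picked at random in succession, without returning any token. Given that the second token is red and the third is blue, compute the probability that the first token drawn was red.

P(first=red and the second token is red and the third is blue) = (6/19)·(5/18)·(9/17) = 15/323.
P(E) = Σ over first color = 24/323 + 15/323 + 12/323 = 3/19.
By Bayes, P(first=red | E) = 15/323 / 3/19 = 5/17 ≈ 0.2941.

5/17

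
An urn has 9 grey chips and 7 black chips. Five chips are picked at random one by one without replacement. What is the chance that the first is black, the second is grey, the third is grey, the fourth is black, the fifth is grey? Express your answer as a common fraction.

21/520

Multiply the conditional probability of each draw in order, without replacement, so each draw removes one from its color and from the total.
P = (7/16) · (9/15) · (8/14) · (6/13) · (7/12) = 21/520 ≈ 0.0404.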